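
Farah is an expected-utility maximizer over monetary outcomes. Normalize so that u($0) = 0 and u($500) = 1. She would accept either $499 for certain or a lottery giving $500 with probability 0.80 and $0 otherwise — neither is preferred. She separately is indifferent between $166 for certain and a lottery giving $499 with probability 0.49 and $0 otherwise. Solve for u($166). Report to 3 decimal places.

0.392

The first gamble pins u($499): it must equal 0.80·1 + 0.20·0 = 0.80.
Chaining: u($166) = 0.49·0.80 + 0.51·0.00 = 0.3920.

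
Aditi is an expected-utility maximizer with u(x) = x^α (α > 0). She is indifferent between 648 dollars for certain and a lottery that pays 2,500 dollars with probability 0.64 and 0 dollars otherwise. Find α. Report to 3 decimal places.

α ≈ 0.331

Since u(0) = 0, the lottery's EU is 0.64·2500^α.
Equating: 648^α = 0.64·2500^α, i.e. 0.2592^α = 0.64.
α = ln(0.64) / ln(648/2500) = -0.446287/-1.350155 ≈ 0.331.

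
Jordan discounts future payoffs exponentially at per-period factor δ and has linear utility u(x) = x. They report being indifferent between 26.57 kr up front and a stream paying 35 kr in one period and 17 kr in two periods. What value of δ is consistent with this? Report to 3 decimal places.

δ ≈ 0.590

The stream is worth 35δ + 17δ² today, so 35δ + 17δ² = 26.57.
So 17δ² + 35δ − 26.57 = 0.
By the quadratic formula (taking the positive root), δ = (−35 + √3031.76) / 34 ≈ 0.590.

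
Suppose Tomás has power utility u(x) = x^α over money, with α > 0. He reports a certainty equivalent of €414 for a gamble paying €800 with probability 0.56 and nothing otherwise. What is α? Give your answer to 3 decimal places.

Since u(0) = 0, the lottery's EU is 0.56·800^α.
Indifference: 414^α = 0.56·800^α, so (414/800)^α = 0.56.
α = ln(0.56) / ln(414/800) = -0.579818/-0.658746 ≈ 0.880.

α ≈ 0.880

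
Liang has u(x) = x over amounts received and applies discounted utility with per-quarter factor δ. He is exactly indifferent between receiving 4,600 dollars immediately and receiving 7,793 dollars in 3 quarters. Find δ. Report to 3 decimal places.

δ ≈ 0.839

Indifference means u(4600) = δ^3 · u(7793), so δ^3 = u(4600)/u(7793).
With u(x) = x: δ^3 = 4600/7793 = 0.59027.
Taking the cube root: δ = 0.59027^(1/3) ≈ 0.839.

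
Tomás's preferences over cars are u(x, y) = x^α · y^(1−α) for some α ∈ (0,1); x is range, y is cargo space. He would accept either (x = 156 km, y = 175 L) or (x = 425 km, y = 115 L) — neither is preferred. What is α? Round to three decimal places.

Set the two utilities equal: 156^α·175^(1−α) = 425^α·115^(1−α).
Taking logs: α·ln 156 + (1−α)·ln 175 = α·ln 425 + (1−α)·ln 115, i.e. α·-1.002233 = (1−α)·-0.419854.
So α/(1−α) = (-0.419854)/(-1.002233) = 0.418919, and α = 0.418919/1.418919 ≈ 0.295.

α ≈ 0.295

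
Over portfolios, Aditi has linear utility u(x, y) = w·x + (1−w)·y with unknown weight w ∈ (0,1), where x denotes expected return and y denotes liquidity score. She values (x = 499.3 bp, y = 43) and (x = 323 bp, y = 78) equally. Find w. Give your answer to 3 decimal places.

w = 0.166

Indifference: w·499.3 + (1−w)·43 = w·323 + (1−w)·78.
Collecting terms: w·176.3 = (1−w)·35.
So w/(1−w) = 35/176.3 = 0.1985, giving w = 35/(176.3+35) = 0.166.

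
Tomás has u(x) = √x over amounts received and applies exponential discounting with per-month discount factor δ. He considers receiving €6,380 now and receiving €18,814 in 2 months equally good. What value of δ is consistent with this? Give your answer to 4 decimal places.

δ ≈ 0.7631

The payoff in 2 months is discounted by δ^2, so u(6380) = δ^2·u(18814) and δ^2 = u(6380)/u(18814).
Since u(x) = √x, δ^2 = √(6380/18814) = 0.58233.
Taking the square root: δ = 0.58233^(1/2) ≈ 0.7631.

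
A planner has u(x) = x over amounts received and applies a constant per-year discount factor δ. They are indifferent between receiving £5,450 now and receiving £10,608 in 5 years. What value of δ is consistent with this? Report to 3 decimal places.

δ ≈ 0.875

Indifference means u(5450) = δ^5 · u(10608), so δ^5 = u(5450)/u(10608).
With u(x) = x: δ^5 = 5450/10608 = 0.51376.
So δ = 0.51376^(1/5) ≈ 0.875.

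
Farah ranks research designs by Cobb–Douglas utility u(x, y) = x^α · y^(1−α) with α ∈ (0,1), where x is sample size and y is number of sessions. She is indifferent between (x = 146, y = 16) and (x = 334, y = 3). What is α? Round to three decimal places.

Indifference: 146^α · 16^(1−α) = 334^α · 3^(1−α).
Rearrange to (146/334)^α = (3/16)^(1−α) and take logs: α·-0.827534 = (1−α)·-1.673976.
With A = -0.827534 and B = -1.673976: α·A = (1−α)·B, so α = B/(A+B) = -1.673976/-2.501510 ≈ 0.669.

α ≈ 0.669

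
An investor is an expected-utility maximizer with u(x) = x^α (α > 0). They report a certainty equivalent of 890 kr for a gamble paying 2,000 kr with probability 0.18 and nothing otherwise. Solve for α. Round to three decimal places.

The lottery's expected utility is 0.18·u(2000) + 0.82·u(0) = 0.18·2000^α (since u(0) = 0 for α > 0).
Equating: 890^α = 0.18·2000^α, i.e. 0.4450^α = 0.18.
Take logs: α = ln 0.18 / ln(890/2000) ≈ 2.11787.

α ≈ 2.118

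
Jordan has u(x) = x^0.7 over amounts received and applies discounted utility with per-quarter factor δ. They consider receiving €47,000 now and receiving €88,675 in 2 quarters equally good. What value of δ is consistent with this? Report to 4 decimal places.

δ ≈ 0.8008

Equating discounted utilities: u(47000) = δ^2·u(88675) ⇒ δ^2 = u(47000)/u(88675).
With u(x) = x^0.7: δ^2 = 47000^0.7/88675^0.7 = (47000/88675)^0.7 = 0.64122.
So δ = 0.64122^(1/2) ≈ 0.8008.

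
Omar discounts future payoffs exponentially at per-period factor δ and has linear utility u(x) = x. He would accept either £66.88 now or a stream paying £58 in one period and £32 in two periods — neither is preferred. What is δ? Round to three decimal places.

δ ≈ 0.800

Equating present values: 66.88 = 58δ + 32δ².
So 32δ² + 58δ − 66.88 = 0.
The positive root is δ = [−58 + √(58² + 4·32·66.88)] / (2·32) = (−58 + 109.200)/64 ≈ 0.800.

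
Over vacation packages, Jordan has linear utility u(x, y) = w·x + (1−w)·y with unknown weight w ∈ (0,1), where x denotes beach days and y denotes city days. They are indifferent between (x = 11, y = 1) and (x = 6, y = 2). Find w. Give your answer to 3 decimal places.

u(11,1) = u(6,2) means w·11 + (1−w)·1 = w·6 + (1−w)·2.
Collecting terms: w·5 = (1−w)·1.
The marginal rate of substitution is 1/5, so w = 1/(5+1) = 0.167.

w = 0.167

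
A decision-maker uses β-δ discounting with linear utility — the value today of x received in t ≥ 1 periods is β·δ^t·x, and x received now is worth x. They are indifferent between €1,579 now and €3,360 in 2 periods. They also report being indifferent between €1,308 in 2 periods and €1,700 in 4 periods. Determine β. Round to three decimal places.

β ≈ 0.611

The second indifference involves only future payoffs, so β cancels: β·δ^2·1308 = β·δ^4·1700, giving δ^2 = 1308/1700 = 0.76941, so δ = 0.87716.
The first indifference: 1579 = β·δ^2·3360, so β = 1579/(δ^2·3360) = 1579/(0.76941·3360) ≈ 0.611.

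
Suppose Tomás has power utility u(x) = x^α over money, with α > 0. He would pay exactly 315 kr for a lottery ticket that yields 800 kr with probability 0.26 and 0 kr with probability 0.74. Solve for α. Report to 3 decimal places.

Since u(0) = 0, the lottery's EU is 0.26·800^α.
Indifference: 315^α = 0.26·800^α, so (315/800)^α = 0.26.
α = ln(0.26) / ln(315/800) = -1.347074/-0.932039 ≈ 1.445.

α ≈ 1.445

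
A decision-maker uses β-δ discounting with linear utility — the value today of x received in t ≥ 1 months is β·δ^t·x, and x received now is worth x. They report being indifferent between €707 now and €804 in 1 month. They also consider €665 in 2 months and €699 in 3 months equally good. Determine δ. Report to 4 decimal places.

δ ≈ 0.9514

From the later pair, β·δ^2·665 = β·δ^3·699; dividing through, δ = 665/699 = 0.95136.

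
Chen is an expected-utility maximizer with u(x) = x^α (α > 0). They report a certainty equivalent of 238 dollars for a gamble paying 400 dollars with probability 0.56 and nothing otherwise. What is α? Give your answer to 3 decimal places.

The lottery's expected utility is 0.56·u(400) + 0.44·u(0) = 0.56·400^α (since u(0) = 0 for α > 0).
Equating: 238^α = 0.56·400^α, i.e. 0.5950^α = 0.56.
Taking logs: α·ln(238/400) = ln(0.56), so α = -0.579818 / -0.519194 ≈ 1.117.

α ≈ 1.117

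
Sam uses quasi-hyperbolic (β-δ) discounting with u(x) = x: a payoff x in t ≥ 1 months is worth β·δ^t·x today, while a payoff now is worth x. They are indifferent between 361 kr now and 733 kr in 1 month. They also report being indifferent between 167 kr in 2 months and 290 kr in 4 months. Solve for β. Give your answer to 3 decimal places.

β ≈ 0.649

Both payoffs in the second observation are in the future, so β drops out: δ^2·167 = δ^4·290 ⇒ δ^2 = 167/290 = 0.57586, so δ = 0.75886.
The first indifference: 361 = β·δ·733, so β = 361/(δ·733) = 361/(0.75886·733) ≈ 0.649.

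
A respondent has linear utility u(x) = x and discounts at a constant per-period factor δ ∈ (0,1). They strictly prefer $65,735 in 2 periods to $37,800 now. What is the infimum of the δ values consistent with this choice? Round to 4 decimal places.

δ > 0.7583

Under u(x) = x this choice says 37800 < δ^2·65735.
Dividing by 65735: δ^2 > 0.57504. Both sides are positive, so the square root keeps the direction.
δ > 0.57504^(1/2) = 0.7583.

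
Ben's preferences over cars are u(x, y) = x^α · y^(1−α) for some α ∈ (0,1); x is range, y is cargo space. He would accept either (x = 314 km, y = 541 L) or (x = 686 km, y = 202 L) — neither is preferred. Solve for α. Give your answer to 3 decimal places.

α ≈ 0.558

Set the two utilities equal: 314^α·541^(1−α) = 686^α·202^(1−α).
Taking logs: α·ln 314 + (1−α)·ln 541 = α·ln 686 + (1−α)·ln 202, i.e. α·-0.781485 = (1−α)·-0.985152.
Thus α·(-1.766637) = -0.985152, so α = -0.985152/-1.766637 ≈ 0.558.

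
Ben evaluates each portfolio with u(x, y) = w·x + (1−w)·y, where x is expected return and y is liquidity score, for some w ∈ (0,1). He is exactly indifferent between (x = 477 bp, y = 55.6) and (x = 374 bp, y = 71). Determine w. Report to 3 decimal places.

Indifference: w·477 + (1−w)·55.6 = w·374 + (1−w)·71.
Rearranging, 103·w − 15.4·(1−w) = 0.
The marginal rate of substitution is 15.4/103, so w = 15.4/(103+15.4) = 0.130.

w = 0.130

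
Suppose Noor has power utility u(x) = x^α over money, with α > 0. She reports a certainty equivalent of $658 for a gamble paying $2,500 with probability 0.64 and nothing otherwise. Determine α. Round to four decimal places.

Since u(0) = 0, the lottery's EU is 0.64·2500^α.
Indifference: 658^α = 0.64·2500^α, so (658/2500)^α = 0.64.
α = ln(0.64) / ln(658/2500) = -0.4462871/-1.3348411 ≈ 0.3343.

α ≈ 0.3343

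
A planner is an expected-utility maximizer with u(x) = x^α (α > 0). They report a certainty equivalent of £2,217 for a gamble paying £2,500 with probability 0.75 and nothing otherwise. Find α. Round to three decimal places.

α ≈ 2.395

EU(lottery) = 0.75·2500^α + 0.25·0 = 0.75·2500^α.
Indifference: 2217^α = 0.75·2500^α, so (2217/2500)^α = 0.75.
α = ln(0.75) / ln(2217/2500) = -0.287682/-0.120136 ≈ 2.395.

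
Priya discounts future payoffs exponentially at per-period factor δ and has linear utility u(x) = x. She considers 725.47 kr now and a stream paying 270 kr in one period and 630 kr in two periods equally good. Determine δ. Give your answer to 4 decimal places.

Equating present values: 725.47 = 270δ + 630δ².
Rearranged: 630δ² + 270δ − 725.47 = 0.
δ = (−270 + √(270² + 4·630·725.47)) / (2·630) = (−270 + √1901084.40) / 1260 ≈ 0.8800.

δ ≈ 0.8800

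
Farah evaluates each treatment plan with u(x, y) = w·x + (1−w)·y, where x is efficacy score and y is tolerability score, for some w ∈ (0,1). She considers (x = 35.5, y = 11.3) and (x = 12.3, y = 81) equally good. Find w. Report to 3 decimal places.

Equating utilities: w·35.5 + (1−w)·11.3 = w·12.3 + (1−w)·81.
Rearranging, 23.2·w − 69.7·(1−w) = 0.
So w/(1−w) = 69.7/23.2 = 3.0043, giving w = 69.7/(23.2+69.7) = 0.750.

w = 0.750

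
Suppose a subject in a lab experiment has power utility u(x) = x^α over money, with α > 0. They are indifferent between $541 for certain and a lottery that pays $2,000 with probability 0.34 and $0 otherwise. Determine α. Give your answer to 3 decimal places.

α ≈ 0.825

The lottery's expected utility is 0.34·u(2000) + 0.66·u(0) = 0.34·2000^α (since u(0) = 0 for α > 0).
Setting u(541) equal to that: 541^α = 0.34·2000^α ⇒ (541/2000)^α = 0.34.
α = ln(0.34) / ln(541/2000) = -1.078810/-1.307483 ≈ 0.825.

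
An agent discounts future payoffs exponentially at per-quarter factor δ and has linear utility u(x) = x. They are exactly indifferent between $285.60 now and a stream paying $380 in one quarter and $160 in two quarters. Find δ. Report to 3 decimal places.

Equating present values: 285.60 = 380δ + 160δ².
That is, 160δ² + 380δ − 285.60 = 0, a quadratic in δ.
The positive root is δ = [−380 + √(380² + 4·160·285.60)] / (2·160) = (−380 + 572.000)/320 ≈ 0.600.

δ ≈ 0.600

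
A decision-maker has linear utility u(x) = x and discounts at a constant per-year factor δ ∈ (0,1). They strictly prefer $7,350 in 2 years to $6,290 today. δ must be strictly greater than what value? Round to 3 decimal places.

The preference means 6290 < δ^2·7350.
So δ^2 > 6290/7350 = 0.85578; taking the square root of both positive sides preserves the inequality.
δ > 0.85578^(1/2) = 0.925.

δ > 0.925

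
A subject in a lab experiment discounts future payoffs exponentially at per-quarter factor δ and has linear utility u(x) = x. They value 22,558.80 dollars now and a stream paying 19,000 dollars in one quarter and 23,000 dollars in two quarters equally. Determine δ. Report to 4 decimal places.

The stream is worth 19000δ + 23000δ² today, so 19000δ + 23000δ² = 22558.80.
That is, 23000δ² + 19000δ − 22558.80 = 0, a quadratic in δ.
δ = (−19000 + √(19000² + 4·23000·22558.80)) / (2·23000) = (−19000 + √2436409600.00) / 46000 ≈ 0.6600.

δ ≈ 0.6600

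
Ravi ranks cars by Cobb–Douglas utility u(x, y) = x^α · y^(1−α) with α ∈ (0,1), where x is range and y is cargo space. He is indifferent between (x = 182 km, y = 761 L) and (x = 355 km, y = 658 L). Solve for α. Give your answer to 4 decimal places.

α ≈ 0.1788

Set the two utilities equal: 182^α·761^(1−α) = 355^α·658^(1−α).
Rearrange to (182/355)^α = (658/761)^(1−α) and take logs: α·-0.6681111 = (1−α)·-0.1454284.
So α/(1−α) = (-0.1454284)/(-0.6681111) = 0.2176710, and α = 0.2176710/1.2176710 ≈ 0.1788.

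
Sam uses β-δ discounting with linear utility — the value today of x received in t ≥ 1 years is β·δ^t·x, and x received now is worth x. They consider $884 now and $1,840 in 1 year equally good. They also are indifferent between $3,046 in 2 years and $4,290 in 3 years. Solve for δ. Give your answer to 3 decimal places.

Both payoffs in the second observation are in the future, so β drops out: δ^2·3046 = δ^3·4290 ⇒ δ = 3046/4290 = 0.71002.

δ ≈ 0.710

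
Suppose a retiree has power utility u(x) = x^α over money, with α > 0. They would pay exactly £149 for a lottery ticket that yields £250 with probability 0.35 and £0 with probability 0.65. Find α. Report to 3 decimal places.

The lottery's expected utility is 0.35·u(250) + 0.65·u(0) = 0.35·250^α (since u(0) = 0 for α > 0).
Indifference: 149^α = 0.35·250^α, so (149/250)^α = 0.35.
Take logs: α = ln 0.35 / ln(149/250) ≈ 2.02858.

α ≈ 2.029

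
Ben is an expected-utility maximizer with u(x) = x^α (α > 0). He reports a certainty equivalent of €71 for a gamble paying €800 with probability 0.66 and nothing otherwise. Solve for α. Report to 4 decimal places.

α ≈ 0.1716

Since u(0) = 0, the lottery's EU is 0.66·800^α.
Equating: 71^α = 0.66·800^α, i.e. 0.0887^α = 0.66.
Taking logs: α·ln(71/800) = ln(0.66), so α = -0.4155154 / -2.4219319 ≈ 0.1716.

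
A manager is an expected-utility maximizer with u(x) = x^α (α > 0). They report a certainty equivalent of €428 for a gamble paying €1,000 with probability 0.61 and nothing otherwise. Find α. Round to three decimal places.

α ≈ 0.582

EU(lottery) = 0.61·1000^α + 0.39·0 = 0.61·1000^α.
Equating: 428^α = 0.61·1000^α, i.e. 0.4280^α = 0.61.
α = ln(0.61) / ln(428/1000) = -0.494296/-0.848632 ≈ 0.582.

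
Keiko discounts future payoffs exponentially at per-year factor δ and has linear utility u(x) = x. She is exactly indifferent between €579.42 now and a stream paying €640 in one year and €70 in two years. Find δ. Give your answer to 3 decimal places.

δ ≈ 0.830

Equating present values: 579.42 = 640δ + 70δ².
That is, 70δ² + 640δ − 579.42 = 0, a quadratic in δ.
The positive root is δ = [−640 + √(640² + 4·70·579.42)] / (2·70) = (−640 + 756.199)/140 ≈ 0.830.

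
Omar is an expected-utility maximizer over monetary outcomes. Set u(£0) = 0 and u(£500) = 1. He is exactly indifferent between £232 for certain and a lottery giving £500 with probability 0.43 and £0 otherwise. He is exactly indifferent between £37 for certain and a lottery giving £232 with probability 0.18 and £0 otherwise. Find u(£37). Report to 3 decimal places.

0.077

From the first indifference, u(£232) = 0.43·u(£500) + 0.57·u(£0) = 0.43·1 + 0.57·0 = 0.43.
Then u(£37) = 0.18·u(£232) + 0.82·u(£0) = 0.18·0.43 + 0.82·0.00 = 0.0774.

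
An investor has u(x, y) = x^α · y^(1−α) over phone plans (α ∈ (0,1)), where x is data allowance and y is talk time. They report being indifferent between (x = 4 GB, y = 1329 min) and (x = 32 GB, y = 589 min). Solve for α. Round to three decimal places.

The Cobb–Douglas utilities coincide, so 4^α·1329^(1−α) = 32^α·589^(1−α).
Rearrange to (4/32)^α = (589/1329)^(1−α) and take logs: α·-2.079442 = (1−α)·-0.813756.
Thus α·(-2.893198) = -0.813756, so α = -0.813756/-2.893198 ≈ 0.281.

α ≈ 0.281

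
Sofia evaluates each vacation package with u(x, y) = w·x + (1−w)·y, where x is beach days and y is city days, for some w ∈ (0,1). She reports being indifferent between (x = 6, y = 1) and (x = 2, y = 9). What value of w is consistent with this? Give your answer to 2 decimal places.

Indifference: w·6 + (1−w)·1 = w·2 + (1−w)·9.
w·(6−2) = (1−w)·(9−1), i.e. w·4 = (1−w)·8.
The marginal rate of substitution is 8/4, so w = 8/(4+8) = 0.67.

w = 0.67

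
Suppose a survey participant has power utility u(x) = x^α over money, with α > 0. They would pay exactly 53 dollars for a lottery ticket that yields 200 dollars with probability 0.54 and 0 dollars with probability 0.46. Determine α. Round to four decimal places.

α ≈ 0.4640

The lottery's expected utility is 0.54·u(200) + 0.46·u(0) = 0.54·200^α (since u(0) = 0 for α > 0).
Indifference: 53^α = 0.54·200^α, so (53/200)^α = 0.54.
α = ln(0.54) / ln(53/200) = -0.6161861/-1.3280255 ≈ 0.4640.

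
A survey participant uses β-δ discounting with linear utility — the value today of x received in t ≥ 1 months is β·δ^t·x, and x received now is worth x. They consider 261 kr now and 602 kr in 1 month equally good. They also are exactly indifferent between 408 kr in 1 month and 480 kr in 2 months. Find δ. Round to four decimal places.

From the later pair, β·δ^1·408 = β·δ^2·480; dividing through, δ = 408/480 = 0.85000.

δ ≈ 0.8500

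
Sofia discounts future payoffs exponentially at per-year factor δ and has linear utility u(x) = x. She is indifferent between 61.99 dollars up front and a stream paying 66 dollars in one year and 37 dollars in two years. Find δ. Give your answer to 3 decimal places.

Equating present values: 61.99 = 66δ + 37δ².
That is, 37δ² + 66δ − 61.99 = 0, a quadratic in δ.
δ = (−66 + √(66² + 4·37·61.99)) / (2·37) = (−66 + √13530.52) / 74 ≈ 0.680.

δ ≈ 0.680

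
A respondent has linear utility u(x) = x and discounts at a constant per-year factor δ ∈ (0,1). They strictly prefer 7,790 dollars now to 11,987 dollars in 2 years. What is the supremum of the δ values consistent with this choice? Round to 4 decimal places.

δ < 0.8061

The preference means 7790 > δ^2·11987.
Hence δ^2 < 7790/11987 = 0.64987, and x ↦ x^(1/2) is increasing on (0,∞).
δ < (7790/11987)^(1/2) ≈ 0.8061.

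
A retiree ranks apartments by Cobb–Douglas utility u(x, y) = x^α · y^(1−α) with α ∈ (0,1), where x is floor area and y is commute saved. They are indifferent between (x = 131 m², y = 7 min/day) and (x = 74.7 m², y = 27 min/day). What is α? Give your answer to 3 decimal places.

Set the two utilities equal: 131^α·7^(1−α) = 74.7^α·27^(1−α).
(131/74.7)^α = (27/7)^(1−α); take logs: α·ln(131/74.7) = (1−α)·ln(27/7), i.e. α·0.561717 = (1−α)·1.349927.
Thus α·(1.911644) = 1.349927, so α = 1.349927/1.911644 ≈ 0.706.

α ≈ 0.706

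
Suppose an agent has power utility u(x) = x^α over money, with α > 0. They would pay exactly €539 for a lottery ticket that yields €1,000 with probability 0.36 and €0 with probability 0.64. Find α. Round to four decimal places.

α ≈ 1.6531

EU(lottery) = 0.36·1000^α + 0.64·0 = 0.36·1000^α.
Indifference: 539^α = 0.36·1000^α, so (539/1000)^α = 0.36.
Taking logs: α·ln(539/1000) = ln(0.36), so α = -1.0216512 / -0.6180397 ≈ 1.6531.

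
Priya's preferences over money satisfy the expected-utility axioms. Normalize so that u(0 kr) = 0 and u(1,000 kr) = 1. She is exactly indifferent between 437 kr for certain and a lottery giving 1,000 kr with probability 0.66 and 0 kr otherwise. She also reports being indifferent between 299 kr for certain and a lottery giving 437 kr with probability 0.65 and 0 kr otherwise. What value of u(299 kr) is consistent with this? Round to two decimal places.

0.43

The first gamble pins u(437 kr): it must equal 0.66·1 + 0.34·0 = 0.66.
Then u(299 kr) = 0.65·u(437 kr) + 0.35·u(0 kr) = 0.65·0.66 + 0.35·0.00 = 0.4290.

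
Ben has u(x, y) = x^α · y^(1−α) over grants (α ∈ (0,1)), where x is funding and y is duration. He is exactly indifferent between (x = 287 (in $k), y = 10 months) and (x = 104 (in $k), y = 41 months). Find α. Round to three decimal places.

α ≈ 0.582

Indifference: 287^α · 10^(1−α) = 104^α · 41^(1−α).
Taking logs: α·ln 287 + (1−α)·ln 10 = α·ln 104 + (1−α)·ln 41, i.e. α·1.015091 = (1−α)·1.410987.
So α/(1−α) = (1.410987)/(1.015091) = 1.390010, and α = 1.390010/2.390010 ≈ 0.582.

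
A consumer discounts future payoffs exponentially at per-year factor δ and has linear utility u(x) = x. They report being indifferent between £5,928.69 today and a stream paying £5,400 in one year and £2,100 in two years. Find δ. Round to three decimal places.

The stream is worth 5400δ + 2100δ² today, so 5400δ + 2100δ² = 5928.69.
So 2100δ² + 5400δ − 5928.69 = 0.
By the quadratic formula (taking the positive root), δ = (−5400 + √78960996.00) / 4200 ≈ 0.830.

δ ≈ 0.830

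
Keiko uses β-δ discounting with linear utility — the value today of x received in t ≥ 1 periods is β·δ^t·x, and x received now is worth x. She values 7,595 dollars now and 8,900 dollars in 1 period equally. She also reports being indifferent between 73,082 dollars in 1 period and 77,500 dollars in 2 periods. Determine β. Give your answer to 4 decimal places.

The second indifference involves only future payoffs, so β cancels: β·δ^1·73082 = β·δ^2·77500, giving δ = 73082/77500 = 0.94299.
The first indifference: 7595 = β·δ·8900, so β = 7595/(δ·8900) = 7595/(0.94299·8900) ≈ 0.9050.

β ≈ 0.9050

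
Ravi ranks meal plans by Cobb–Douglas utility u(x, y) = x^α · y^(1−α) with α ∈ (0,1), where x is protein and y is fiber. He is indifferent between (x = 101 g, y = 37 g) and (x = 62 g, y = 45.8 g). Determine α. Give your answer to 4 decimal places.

The Cobb–Douglas utilities coincide, so 101^α·37^(1−α) = 62^α·45.8^(1−α).
Taking logs: α·ln 101 + (1−α)·ln 37 = α·ln 62 + (1−α)·ln 45.8, i.e. α·0.4879861 = (1−α)·0.2133662.
Thus α·(0.7013523) = 0.2133662, so α = 0.2133662/0.7013523 ≈ 0.3042.

α ≈ 0.3042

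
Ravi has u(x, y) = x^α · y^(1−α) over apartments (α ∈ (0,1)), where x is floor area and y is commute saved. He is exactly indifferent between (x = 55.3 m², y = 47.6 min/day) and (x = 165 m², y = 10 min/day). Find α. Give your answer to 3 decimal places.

α ≈ 0.588

Indifference: 55.3^α · 47.6^(1−α) = 165^α · 10^(1−α).
(55.3/165)^α = (10/47.6)^(1−α); take logs: α·ln(55.3/165) = (1−α)·ln(10/47.6), i.e. α·-1.093173 = (1−α)·-1.560248.
So α/(1−α) = (-1.560248)/(-1.093173) = 1.427265, and α = 1.427265/2.427265 ≈ 0.588.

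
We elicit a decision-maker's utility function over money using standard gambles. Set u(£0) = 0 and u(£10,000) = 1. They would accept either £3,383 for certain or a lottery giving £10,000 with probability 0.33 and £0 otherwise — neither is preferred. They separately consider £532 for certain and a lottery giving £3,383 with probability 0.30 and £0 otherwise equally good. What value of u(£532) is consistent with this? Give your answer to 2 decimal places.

The first gamble pins u(£3,383): it must equal 0.33·1 + 0.67·0 = 0.33.
The second indifference gives u(£532) = 0.30·u(£3,383) + 0.70·u(£0) = 0.30·0.33 + 0.70·0.00 = 0.0990.

0.10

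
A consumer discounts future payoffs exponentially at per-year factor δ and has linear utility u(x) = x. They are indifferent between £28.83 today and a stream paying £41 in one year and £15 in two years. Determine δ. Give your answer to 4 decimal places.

Equating present values: 28.83 = 41δ + 15δ².
So 15δ² + 41δ − 28.83 = 0.
The positive root is δ = [−41 + √(41² + 4·15·28.83)] / (2·15) = (−41 + 58.402)/30 ≈ 0.5801.

δ ≈ 0.5801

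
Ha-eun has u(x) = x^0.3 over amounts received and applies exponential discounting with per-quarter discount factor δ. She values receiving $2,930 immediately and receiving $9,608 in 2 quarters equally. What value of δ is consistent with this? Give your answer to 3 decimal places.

Indifference means u(2930) = δ^2 · u(9608), so δ^2 = u(2930)/u(9608).
Since u(x) = x^0.3, δ^2 = (2930/9608)^0.3 = 0.30495^0.3 = 0.70028.
Hence δ = (0.70028)^(1/2) = 0.83683.

δ ≈ 0.837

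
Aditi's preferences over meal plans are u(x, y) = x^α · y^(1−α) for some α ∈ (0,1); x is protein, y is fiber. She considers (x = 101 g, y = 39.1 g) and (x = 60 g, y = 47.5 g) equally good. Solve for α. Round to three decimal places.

α ≈ 0.272

Indifference: 101^α · 39.1^(1−α) = 60^α · 47.5^(1−α).
Taking logs: α·ln 101 + (1−α)·ln 39.1 = α·ln 60 + (1−α)·ln 47.5, i.e. α·0.520776 = (1−α)·0.194607.
Thus α·(0.715383) = 0.194607, so α = 0.194607/0.715383 ≈ 0.272.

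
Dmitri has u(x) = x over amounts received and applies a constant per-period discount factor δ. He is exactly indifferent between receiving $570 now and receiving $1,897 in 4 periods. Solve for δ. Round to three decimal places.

δ ≈ 0.740

Equating discounted utilities: u(570) = δ^4·u(1897) ⇒ δ^4 = u(570)/u(1897).
With u(x) = x: δ^4 = 570/1897 = 0.30047.
So δ = 0.30047^(1/4) ≈ 0.740.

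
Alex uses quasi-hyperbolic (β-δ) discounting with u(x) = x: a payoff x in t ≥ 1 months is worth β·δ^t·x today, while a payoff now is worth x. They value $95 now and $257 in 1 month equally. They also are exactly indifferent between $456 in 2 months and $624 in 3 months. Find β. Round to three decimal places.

β ≈ 0.506

Both payoffs in the second observation are in the future, so β drops out: δ^2·456 = δ^3·624 ⇒ δ = 456/624 = 0.73077.
The first indifference: 95 = β·δ·257, so β = 95/(δ·257) = 95/(0.73077·257) ≈ 0.506.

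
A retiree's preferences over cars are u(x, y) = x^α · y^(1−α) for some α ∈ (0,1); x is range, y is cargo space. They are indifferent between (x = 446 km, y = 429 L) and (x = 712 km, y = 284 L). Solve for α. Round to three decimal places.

The Cobb–Douglas utilities coincide, so 446^α·429^(1−α) = 712^α·284^(1−α).
Rearrange to (446/712)^α = (284/429)^(1−α) and take logs: α·-0.467759 = (1−α)·-0.412483.
With A = -0.467759 and B = -0.412483: α·A = (1−α)·B, so α = B/(A+B) = -0.412483/-0.880242 ≈ 0.469.

α ≈ 0.469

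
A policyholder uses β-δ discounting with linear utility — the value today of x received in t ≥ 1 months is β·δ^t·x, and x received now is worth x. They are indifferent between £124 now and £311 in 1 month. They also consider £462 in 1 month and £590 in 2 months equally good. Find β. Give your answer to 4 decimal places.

β ≈ 0.5092

The second indifference involves only future payoffs, so β cancels: β·δ^1·462 = β·δ^2·590, giving δ = 462/590 = 0.78305.
The first indifference: 124 = β·δ·311, so β = 124/(δ·311) = 124/(0.78305·311) ≈ 0.5092.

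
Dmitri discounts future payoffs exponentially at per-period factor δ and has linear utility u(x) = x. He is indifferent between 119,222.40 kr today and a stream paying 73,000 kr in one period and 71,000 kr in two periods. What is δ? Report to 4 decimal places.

δ ≈ 0.8800

Equating present values: 119222.40 = 73000δ + 71000δ².
So 71000δ² + 73000δ − 119222.40 = 0.
δ = (−73000 + √(73000² + 4·71000·119222.40)) / (2·71000) = (−73000 + √39188161600.00) / 142000 ≈ 0.8800.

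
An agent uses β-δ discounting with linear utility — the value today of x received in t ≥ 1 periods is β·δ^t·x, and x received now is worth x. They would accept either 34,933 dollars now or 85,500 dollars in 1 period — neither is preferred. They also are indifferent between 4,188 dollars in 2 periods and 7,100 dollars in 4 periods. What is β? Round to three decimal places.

β ≈ 0.532

The second indifference involves only future payoffs, so β cancels: β·δ^2·4188 = β·δ^4·7100, giving δ^2 = 4188/7100 = 0.58986, so δ = 0.76802.
Now use the now-vs-future pair: 34933 = β·δ·85500 gives β = 34933/(0.76802·85500) ≈ 0.532.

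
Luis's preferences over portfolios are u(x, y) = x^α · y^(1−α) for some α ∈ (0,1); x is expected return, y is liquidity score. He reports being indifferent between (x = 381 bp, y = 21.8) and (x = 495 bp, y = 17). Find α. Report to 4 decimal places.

α ≈ 0.4872

Set the two utilities equal: 381^α·21.8^(1−α) = 495^α·17^(1−α).
Taking logs: α·ln 381 + (1−α)·ln 21.8 = α·ln 495 + (1−α)·ln 17, i.e. α·-0.2617584 = (1−α)·-0.2486966.
So α/(1−α) = (-0.2486966)/(-0.2617584) = 0.9500998, and α = 0.9500998/1.9500998 ≈ 0.4872.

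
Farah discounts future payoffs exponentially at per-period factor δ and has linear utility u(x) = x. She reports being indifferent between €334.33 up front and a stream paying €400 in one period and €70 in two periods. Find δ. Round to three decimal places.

Equating present values: 334.33 = 400δ + 70δ².
So 70δ² + 400δ − 334.33 = 0.
δ = (−400 + √(400² + 4·70·334.33)) / (2·70) = (−400 + √253612.40) / 140 ≈ 0.740.

δ ≈ 0.740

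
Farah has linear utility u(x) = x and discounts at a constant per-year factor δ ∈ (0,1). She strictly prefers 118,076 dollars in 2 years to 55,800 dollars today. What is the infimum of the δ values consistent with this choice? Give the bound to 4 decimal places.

δ > 0.6874

Under u(x) = x this choice says 55800 < δ^2·118076.
Hence δ^2 > 55800/118076 = 0.47258, and x ↦ x^(1/2) is increasing on (0,∞).
δ > 0.47258^(1/2) = 0.6874.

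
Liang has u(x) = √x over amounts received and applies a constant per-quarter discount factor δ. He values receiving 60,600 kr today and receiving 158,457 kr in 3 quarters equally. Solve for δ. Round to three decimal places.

Equating discounted utilities: u(60600) = δ^3·u(158457) ⇒ δ^3 = u(60600)/u(158457).
Since u(x) = √x, δ^3 = √(60600/158457) = 0.61842.
Taking the cube root: δ = 0.61842^(1/3) ≈ 0.852.

δ ≈ 0.852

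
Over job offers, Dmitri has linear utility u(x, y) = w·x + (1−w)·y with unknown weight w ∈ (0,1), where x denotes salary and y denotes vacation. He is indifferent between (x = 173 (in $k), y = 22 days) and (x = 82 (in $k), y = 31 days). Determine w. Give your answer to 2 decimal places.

Indifference: w·173 + (1−w)·22 = w·82 + (1−w)·31.
Collecting terms: w·91 = (1−w)·9.
The marginal rate of substitution is 9/91, so w = 9/(91+9) = 0.09.

w = 0.09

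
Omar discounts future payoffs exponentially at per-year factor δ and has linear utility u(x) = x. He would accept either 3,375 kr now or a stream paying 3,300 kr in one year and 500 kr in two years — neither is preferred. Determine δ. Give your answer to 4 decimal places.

Equating present values: 3375 = 3300δ + 500δ².
Rearranged: 500δ² + 3300δ − 3375 = 0.
The positive root is δ = [−3300 + √(3300² + 4·500·3375)] / (2·500) = (−3300 + 4200.000)/1000 ≈ 0.9000.

δ ≈ 0.9000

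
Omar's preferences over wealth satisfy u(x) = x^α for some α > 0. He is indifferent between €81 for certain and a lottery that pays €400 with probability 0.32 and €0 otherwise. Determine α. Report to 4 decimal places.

α ≈ 0.7135

The lottery's expected utility is 0.32·u(400) + 0.68·u(0) = 0.32·400^α (since u(0) = 0 for α > 0).
Setting u(81) equal to that: 81^α = 0.32·400^α ⇒ (81/400)^α = 0.32.
Taking logs: α·ln(81/400) = ln(0.32), so α = -1.1394343 / -1.5970154 ≈ 0.7135.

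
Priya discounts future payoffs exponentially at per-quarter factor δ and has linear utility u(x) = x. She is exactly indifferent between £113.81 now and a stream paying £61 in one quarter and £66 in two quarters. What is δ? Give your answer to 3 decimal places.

Present value of the stream is 61·δ + 66·δ². Indifference gives 61δ + 66δ² = 113.81.
So 66δ² + 61δ − 113.81 = 0.
By the quadratic formula (taking the positive root), δ = (−61 + √33766.84) / 132 ≈ 0.930.

δ ≈ 0.930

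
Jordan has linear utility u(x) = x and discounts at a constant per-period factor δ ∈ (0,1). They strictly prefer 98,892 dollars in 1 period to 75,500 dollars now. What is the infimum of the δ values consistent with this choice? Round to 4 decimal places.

δ > 0.7635

Under u(x) = x this choice says 75500 < δ·98892.
Dividing through by 98892 gives δ > 0.76346.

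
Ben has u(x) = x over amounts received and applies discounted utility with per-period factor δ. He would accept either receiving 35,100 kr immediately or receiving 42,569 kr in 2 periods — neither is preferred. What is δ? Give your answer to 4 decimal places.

δ ≈ 0.9080

Equating discounted utilities: u(35100) = δ^2·u(42569) ⇒ δ^2 = u(35100)/u(42569).
With u(x) = x: δ^2 = 35100/42569 = 0.82454.
So δ = 0.82454^(1/2) ≈ 0.9080.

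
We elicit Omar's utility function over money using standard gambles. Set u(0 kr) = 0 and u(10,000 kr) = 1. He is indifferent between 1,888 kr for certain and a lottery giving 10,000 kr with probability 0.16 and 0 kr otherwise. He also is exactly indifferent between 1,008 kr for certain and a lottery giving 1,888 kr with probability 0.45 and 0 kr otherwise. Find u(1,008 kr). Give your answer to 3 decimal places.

0.072

From the first indifference, u(1,888 kr) = 0.16·u(10,000 kr) + 0.84·u(0 kr) = 0.16·1 + 0.84·0 = 0.16.
The second indifference gives u(1,008 kr) = 0.45·u(1,888 kr) + 0.55·u(0 kr) = 0.45·0.16 + 0.55·0.00 = 0.0720.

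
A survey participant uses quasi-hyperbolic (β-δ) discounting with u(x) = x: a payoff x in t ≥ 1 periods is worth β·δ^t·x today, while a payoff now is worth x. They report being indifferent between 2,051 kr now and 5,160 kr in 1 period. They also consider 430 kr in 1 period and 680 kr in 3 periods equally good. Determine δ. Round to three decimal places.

δ ≈ 0.795

From the later pair, β·δ^1·430 = β·δ^3·680; dividing through, δ^2 = 430/680 = 0.63235, so δ = 0.79521.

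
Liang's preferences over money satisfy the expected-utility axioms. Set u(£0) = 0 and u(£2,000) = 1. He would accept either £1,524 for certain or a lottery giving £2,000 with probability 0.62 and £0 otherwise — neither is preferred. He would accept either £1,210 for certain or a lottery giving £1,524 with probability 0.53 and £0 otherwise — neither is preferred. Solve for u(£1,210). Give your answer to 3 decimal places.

0.329

The first gamble pins u(£1,524): it must equal 0.62·1 + 0.38·0 = 0.62.
Chaining: u(£1,210) = 0.53·0.62 + 0.47·0.00 = 0.3286.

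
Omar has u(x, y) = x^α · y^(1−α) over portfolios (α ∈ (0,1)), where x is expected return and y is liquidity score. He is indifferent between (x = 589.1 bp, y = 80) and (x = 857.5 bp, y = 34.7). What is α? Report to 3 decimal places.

The Cobb–Douglas utilities coincide, so 589.1^α·80^(1−α) = 857.5^α·34.7^(1−α).
(589.1/857.5)^α = (34.7/80)^(1−α); take logs: α·ln(589.1/857.5) = (1−α)·ln(34.7/80), i.e. α·-0.375425 = (1−α)·-0.835287.
So α/(1−α) = (-0.835287)/(-0.375425) = 2.224910, and α = 2.224910/3.224910 ≈ 0.690.

α ≈ 0.690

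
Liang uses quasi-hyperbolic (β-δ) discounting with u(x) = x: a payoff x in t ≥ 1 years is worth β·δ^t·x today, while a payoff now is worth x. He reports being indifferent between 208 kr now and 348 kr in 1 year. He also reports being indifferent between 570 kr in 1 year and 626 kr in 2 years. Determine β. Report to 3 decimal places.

The second indifference involves only future payoffs, so β cancels: β·δ^1·570 = β·δ^2·626, giving δ = 570/626 = 0.91054.
The first indifference: 208 = β·δ·348, so β = 208/(δ·348) = 208/(0.91054·348) ≈ 0.656.

β ≈ 0.656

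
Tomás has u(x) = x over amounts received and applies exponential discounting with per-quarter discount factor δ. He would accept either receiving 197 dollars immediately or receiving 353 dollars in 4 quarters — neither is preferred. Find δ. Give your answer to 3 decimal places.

Indifference means u(197) = δ^4 · u(353), so δ^4 = u(197)/u(353).
With u(x) = x: δ^4 = 197/353 = 0.55807.
Taking the 4th root: δ = 0.55807^(1/4) ≈ 0.864.

δ ≈ 0.864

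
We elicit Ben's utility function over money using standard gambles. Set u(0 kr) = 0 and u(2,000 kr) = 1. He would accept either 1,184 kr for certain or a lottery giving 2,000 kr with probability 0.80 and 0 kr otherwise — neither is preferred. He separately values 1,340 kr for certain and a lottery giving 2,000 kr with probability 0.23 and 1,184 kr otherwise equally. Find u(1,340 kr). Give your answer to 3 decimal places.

0.846

The first gamble pins u(1,184 kr): it must equal 0.80·1 + 0.20·0 = 0.80.
Then u(1,340 kr) = 0.23·u(2,000 kr) + 0.77·u(1,184 kr) = 0.23·1.00 + 0.77·0.80 = 0.8460.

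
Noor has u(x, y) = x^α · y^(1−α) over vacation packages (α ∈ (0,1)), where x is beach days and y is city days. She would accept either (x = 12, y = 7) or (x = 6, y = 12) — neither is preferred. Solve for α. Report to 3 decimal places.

The Cobb–Douglas utilities coincide, so 12^α·7^(1−α) = 6^α·12^(1−α).
Rearrange to (12/6)^α = (12/7)^(1−α) and take logs: α·0.693147 = (1−α)·0.538997.
Thus α·(1.232144) = 0.538997, so α = 0.538997/1.232144 ≈ 0.437.

α ≈ 0.437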